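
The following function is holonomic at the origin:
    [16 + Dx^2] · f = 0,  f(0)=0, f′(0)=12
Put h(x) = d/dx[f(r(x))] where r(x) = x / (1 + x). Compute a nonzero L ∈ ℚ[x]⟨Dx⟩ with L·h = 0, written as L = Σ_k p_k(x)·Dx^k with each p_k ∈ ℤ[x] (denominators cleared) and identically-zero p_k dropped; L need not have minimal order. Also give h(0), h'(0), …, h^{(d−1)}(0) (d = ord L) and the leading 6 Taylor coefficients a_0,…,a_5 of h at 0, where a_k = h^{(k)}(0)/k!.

f: a_k = 0, 12, 0, -32, 0, 128/5, …
L₀ from L_f via x↦r, Dx↦r'^{-1}Dx.
h=h₀': d/dx-closure on L₀ ⇒ L.
L = (22 + 12·x + 6·x^2) + (6 + 18·x + 18·x^2 + 6·x^3)·Dx + (1 + 4·x + 6·x^2 + 4·x^3 + x^4)·Dx^2  (order 2).
h: a_k = 12, -24, -60, 336, -772, 1080, …
ICs: h(0) = 12, h′(0) = -24.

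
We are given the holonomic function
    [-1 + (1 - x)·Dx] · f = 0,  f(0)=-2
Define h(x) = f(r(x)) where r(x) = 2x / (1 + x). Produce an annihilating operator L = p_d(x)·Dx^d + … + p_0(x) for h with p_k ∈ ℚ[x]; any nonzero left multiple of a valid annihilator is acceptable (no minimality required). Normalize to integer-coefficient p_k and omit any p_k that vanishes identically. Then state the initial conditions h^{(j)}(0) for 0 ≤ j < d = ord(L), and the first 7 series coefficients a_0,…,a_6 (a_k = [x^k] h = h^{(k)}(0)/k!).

f: a_k = -2, -2, -2, -2, -2, -2, -2, …
L₀ from L_f via x↦r, Dx↦r'^{-1}Dx.
L = 2 + (-1 + x^2)·Dx  (order 1).
h: a_k = -2, -4, -4, -4, -4, -4, -4, …
ICs: h(0) = -2.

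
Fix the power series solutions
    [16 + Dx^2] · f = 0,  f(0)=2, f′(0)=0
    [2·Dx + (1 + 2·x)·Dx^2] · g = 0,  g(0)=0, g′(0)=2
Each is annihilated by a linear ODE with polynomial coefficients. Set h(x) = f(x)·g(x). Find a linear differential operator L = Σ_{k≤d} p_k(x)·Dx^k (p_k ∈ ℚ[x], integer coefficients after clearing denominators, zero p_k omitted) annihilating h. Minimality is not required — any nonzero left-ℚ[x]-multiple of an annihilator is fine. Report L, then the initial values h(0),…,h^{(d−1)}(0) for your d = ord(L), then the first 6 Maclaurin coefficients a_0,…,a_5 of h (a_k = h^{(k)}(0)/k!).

f: a_k = 2, 0, -16, 0, 64/3, 0, …
g: a_k = 0, 2, -2, 8/3, -4, 32/5, …
L₀ := L_f ⊗_s L_g (sym. prod.), ord ≤ 4.
L = (2688 + 27648·x + 93184·x^2 + 131072·x^3 + 65536·x^4) + (896 + 5888·x + 12288·x^2 + 8192·x^3)·Dx + (408 + 3712·x + 11904·x^2 + 16384·x^3 + 8192·x^4)·Dx^2 + (56 + 368·x + 768·x^2 + 512·x^3)·Dx^3 + (15 + 124·x + 380·x^2 + 512·x^3 + 256·x^4)·Dx^4  (order 4).
h: a_k = 0, 4, -4, -80/3, 24, 64/5, …
ICs: h(0) = 0, h′(0) = 4, h′′(0) = -8, h′′′(0) = -160.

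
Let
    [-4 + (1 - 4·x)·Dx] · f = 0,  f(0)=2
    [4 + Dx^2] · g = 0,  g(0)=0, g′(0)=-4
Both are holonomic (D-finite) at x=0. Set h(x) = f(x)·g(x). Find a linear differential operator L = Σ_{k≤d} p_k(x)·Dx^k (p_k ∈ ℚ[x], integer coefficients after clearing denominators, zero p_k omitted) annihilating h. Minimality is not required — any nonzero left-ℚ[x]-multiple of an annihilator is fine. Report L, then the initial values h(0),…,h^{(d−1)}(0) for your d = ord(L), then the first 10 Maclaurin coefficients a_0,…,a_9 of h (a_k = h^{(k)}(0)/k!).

L = (-4 + 16·x) + 8·Dx + (-1 + 4·x)·Dx^2  (order 2).
h: a_k = 0, -8, -32, -368/3, -1472/3, -29456/15, -117824/15, -9897184/315, -39588736/315, -203599216/405, …
ICs: h(0) = 0, h′(0) = -8.

f: a_k = 2, 8, 32, 128, 512, 2048, 8192, 32768, 131072, 524288, …
g: a_k = 0, -4, 0, 8/3, 0, -8/15, 0, 16/315, 0, -8/2835, …
Product ⇒ symmetric product L₀, ord ≤ 2.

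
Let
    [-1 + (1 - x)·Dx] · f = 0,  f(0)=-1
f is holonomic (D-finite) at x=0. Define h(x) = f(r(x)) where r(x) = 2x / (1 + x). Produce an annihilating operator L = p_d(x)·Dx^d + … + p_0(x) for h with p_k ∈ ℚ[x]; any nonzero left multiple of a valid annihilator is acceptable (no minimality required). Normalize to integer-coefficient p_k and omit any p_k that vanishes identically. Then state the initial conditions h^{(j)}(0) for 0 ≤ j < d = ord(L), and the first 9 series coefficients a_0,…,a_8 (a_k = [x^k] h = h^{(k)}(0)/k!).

L = 2 + (-1 + x^2)·Dx  (order 1).
h: a_k = -1, -2, -2, -2, -2, -2, -2, -2, -2, …
ICs: h(0) = -1.

f: a_k = -1, -1, -1, -1, -1, -1, -1, -1, -1, …
f∘r: x↦r, Dx↦Dx/r' in L_f ⇒ L₀.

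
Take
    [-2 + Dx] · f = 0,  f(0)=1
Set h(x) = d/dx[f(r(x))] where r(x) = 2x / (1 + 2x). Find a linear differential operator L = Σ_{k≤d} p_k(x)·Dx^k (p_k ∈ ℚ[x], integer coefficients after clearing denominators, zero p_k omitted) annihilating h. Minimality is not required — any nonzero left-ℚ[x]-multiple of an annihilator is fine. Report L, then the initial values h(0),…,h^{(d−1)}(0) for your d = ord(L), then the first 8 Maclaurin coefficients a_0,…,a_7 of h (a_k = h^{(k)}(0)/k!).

L = -8·x + (-1 - 4·x - 4·x^2)·Dx  (order 1).
h: a_k = 4, 0, -16, 128/3, -64, 512/15, 1280/9, -65536/105, …
ICs: h(0) = 4.

f: a_k = 1, 2, 2, 4/3, 2/3, 4/15, 4/45, 8/315, …
Substitute x→r, Dx→(1/r')Dx; clear ⇒ L₀.
Differentiate: ansatz ord ≤ ord L₀ ⇒ L.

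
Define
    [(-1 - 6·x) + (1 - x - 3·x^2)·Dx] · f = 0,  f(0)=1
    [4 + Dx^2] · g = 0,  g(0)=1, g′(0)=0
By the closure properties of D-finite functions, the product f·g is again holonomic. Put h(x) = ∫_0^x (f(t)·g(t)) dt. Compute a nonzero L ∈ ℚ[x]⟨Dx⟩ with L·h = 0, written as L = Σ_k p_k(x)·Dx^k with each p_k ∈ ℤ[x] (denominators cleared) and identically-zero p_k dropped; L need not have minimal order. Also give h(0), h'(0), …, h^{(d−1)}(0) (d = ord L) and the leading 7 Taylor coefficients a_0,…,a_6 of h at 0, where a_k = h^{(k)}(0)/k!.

f: a_k = 1, 1, 4, 7, 19, 40, 97, …
g: a_k = 1, 0, -2, 0, 2/3, 0, -4/45, …
L₀ := L_f ⊗_s L_g (sym. prod.), ord ≤ 2.
h=∫₀ˣh₀: take L = L₀·Dx.
L = (2 + 4·x + 12·x^2)·Dx + (2 + 12·x)·Dx^2 + (-1 + x + 3·x^2)·Dx^3  (order 3).
h: a_k = 0, 1, 1/2, 2/3, 5/4, 7/3, 40/9, …
ICs: h(0) = 0, h′(0) = 1, h′′(0) = 1.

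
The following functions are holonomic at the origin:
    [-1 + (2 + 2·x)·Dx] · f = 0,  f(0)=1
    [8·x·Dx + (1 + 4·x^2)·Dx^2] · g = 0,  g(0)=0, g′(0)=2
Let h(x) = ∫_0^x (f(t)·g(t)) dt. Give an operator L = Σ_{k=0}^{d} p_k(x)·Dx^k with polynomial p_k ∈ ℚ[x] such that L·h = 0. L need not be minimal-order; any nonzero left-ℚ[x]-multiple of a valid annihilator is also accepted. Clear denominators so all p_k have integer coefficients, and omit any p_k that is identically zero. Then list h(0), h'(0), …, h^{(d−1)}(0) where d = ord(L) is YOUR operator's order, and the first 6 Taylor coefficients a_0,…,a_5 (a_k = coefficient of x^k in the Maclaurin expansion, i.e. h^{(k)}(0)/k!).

f: a_k = 1, 1/2, -1/8, 1/16, -5/128, 7/256, …
g: a_k = 0, 2, 0, -8/3, 0, 32/5, …
L₀ := L_f ⊗_s L_g (sym. prod.), ord ≤ 2.
h=∫₀ˣh₀: take L = L₀·Dx.
L = (3 - 16·x - 4·x^2)·Dx + (-4 + 28·x + 48·x^2 + 16·x^3)·Dx^2 + (4 + 8·x + 20·x^2 + 32·x^3 + 16·x^4)·Dx^3  (order 3).
h: a_k = 0, 0, 1, 1/3, -35/48, -29/120, …
ICs: h(0) = 0, h′(0) = 0, h′′(0) = 2.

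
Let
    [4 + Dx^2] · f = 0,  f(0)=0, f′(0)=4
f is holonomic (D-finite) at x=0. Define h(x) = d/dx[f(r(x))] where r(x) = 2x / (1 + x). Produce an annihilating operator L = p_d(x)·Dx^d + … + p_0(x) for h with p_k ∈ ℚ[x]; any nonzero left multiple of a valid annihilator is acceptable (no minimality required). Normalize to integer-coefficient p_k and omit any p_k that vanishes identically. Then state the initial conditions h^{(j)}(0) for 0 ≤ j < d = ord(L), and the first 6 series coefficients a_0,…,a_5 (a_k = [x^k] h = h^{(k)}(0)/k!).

f: a_k = 0, 4, 0, -8/3, 0, 8/15, …
h₀=f(r): pull back L_f along r ⇒ L₀.
h=h₀': d/dx-closure on L₀ ⇒ L.
L = (22 + 12·x + 6·x^2) + (6 + 18·x + 18·x^2 + 6·x^3)·Dx + (1 + 4·x + 6·x^2 + 4·x^3 + x^4)·Dx^2  (order 2).
h: a_k = 8, -16, -40, 224, -1544/3, 720, …
ICs: h(0) = 8, h′(0) = -16.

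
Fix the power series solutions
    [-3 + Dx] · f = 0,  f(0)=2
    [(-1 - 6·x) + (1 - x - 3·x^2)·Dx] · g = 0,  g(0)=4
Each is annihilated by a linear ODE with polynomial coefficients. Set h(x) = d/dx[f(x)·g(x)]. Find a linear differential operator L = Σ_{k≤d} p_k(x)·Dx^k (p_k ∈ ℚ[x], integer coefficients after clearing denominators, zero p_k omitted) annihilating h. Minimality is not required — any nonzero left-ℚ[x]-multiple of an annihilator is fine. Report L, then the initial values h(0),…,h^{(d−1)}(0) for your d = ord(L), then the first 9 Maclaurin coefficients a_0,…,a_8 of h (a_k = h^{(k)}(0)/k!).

f: a_k = 2, 6, 9, 9, 27/4, 81/20, 81/40, 243/280, 729/2240, …
g: a_k = 4, 4, 16, 28, 76, 160, 388, 868, 2032, …
L₀ := L_f ⊗_s L_g (sym. prod.), ord ≤ 1.
Differentiate: ansatz ord ≤ ord L₀ ⇒ L.
L = (23 + 30·x - 45·x^2 - 54·x^3 + 81·x^4) + (-4 + x + 24·x^2 - 27·x^4)·Dx  (order 1).
h: a_k = 32, 184, 672, 2108, 6076, 84129/5, 225868/5, 8325841/70, 43127433/140, …
ICs: h(0) = 32.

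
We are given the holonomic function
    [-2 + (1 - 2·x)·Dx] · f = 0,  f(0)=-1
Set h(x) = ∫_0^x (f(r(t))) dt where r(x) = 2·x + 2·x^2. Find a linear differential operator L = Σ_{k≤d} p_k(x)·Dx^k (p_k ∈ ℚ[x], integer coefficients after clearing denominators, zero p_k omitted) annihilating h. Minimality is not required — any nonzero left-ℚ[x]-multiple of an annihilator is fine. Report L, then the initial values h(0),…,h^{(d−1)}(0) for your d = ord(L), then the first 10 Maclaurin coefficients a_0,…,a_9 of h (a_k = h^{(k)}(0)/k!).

L = (4 + 8·x)·Dx + (-1 + 4·x + 4·x^2)·Dx^2  (order 2).
h: a_k = 0, -1, -2, -20/3, -24, -464/5, -1120/3, -10816/7, -6528, -252160/9, …
ICs: h(0) = 0, h′(0) = -1.

f: a_k = -1, -2, -4, -8, -16, -32, -64, -128, -256, -512, …
Change of var in L_f (x↦r) gives L₀.
∫: right-multiply L₀ by Dx.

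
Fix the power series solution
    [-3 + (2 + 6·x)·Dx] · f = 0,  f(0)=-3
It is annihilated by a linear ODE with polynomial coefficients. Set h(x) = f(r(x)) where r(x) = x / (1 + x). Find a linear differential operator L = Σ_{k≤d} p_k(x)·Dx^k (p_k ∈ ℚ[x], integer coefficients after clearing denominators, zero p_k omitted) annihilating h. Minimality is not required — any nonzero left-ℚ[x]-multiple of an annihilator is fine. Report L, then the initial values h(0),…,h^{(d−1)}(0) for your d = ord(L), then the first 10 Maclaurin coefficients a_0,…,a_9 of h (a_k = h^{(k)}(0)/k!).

L = -3 + (2 + 10·x + 8·x^2)·Dx  (order 1).
h: a_k = -3, -9/2, 63/8, -261/16, 5031/128, -27207/256, 318915/1024, -1975005/2048, 101709495/32768, -673558515/65536, …
ICs: h(0) = -3.

f: a_k = -3, -9/2, 27/8, -81/16, 1215/128, -5103/256, 45927/1024, -216513/2048, 8444007/32768, -42220035/65536, …
f∘r: x↦r, Dx↦Dx/r' in L_f ⇒ L₀.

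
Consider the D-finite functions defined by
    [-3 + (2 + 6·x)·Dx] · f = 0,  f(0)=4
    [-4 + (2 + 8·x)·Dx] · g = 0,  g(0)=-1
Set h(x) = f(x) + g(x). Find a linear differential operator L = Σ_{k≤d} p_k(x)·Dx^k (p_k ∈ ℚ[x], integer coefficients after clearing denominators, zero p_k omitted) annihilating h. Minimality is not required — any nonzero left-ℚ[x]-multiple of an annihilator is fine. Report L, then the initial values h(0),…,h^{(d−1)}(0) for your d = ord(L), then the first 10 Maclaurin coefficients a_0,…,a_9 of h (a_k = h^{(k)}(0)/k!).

L = -6 + (7 + 24·x)·Dx + (2 + 14·x + 24·x^2)·Dx^2  (order 2).
h: a_k = 3, 4, -5/2, 11/4, -85/32, -91/64, 6195/256, -62997/512, 4214067/8192, -32784895/16384, …
ICs: h(0) = 3, h′(0) = 4.

f: a_k = 4, 6, -9/2, 27/4, -405/32, 1701/64, -15309/256, 72171/512, -2814669/8192, 14073345/16384, …
g: a_k = -1, -2, 2, -4, 10, -28, 84, -264, 858, -2860, …
f+g: L₀ = lclm(L_f,L_g), ord ≤ 1+1.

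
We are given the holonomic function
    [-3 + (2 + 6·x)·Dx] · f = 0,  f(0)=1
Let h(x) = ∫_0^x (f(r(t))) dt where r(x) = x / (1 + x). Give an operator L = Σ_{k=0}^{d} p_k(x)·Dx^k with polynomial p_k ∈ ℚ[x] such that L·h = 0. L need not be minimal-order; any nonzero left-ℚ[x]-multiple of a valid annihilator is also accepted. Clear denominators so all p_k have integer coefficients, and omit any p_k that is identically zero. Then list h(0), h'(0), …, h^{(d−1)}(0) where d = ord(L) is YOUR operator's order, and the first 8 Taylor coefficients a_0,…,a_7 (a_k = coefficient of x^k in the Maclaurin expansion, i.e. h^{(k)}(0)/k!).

L = -3·Dx + (2 + 10·x + 8·x^2)·Dx^2  (order 2).
h: a_k = 0, 1, 3/4, -7/8, 87/64, -1677/640, 3023/512, -106305/7168, …
ICs: h(0) = 0, h′(0) = 1.

f: a_k = 1, 3/2, -9/8, 27/16, -405/128, 1701/256, -15309/1024, 72171/2048, …
Change of var in L_f (x↦r) gives L₀.
∫: right-multiply L₀ by Dx.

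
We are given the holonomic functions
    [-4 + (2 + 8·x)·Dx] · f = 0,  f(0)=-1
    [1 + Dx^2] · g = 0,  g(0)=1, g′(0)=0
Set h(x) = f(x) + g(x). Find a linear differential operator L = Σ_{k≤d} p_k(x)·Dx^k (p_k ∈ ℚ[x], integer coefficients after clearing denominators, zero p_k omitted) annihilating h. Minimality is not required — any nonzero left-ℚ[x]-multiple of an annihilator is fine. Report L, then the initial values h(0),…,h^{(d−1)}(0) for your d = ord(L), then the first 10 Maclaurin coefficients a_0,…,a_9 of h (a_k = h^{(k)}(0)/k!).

L = (-26 - 16·x - 32·x^2) + (-3 - 4·x + 48·x^2 + 64·x^3)·Dx + (-26 - 16·x - 32·x^2)·Dx^2 + (-3 - 4·x + 48·x^2 + 64·x^3)·Dx^3  (order 3).
h: a_k = 0, -2, 3/2, -4, 241/24, -28, 60479/720, -264, 34594561/40320, -2860, …
ICs: h(0) = 0, h′(0) = -2, h′′(0) = 3.

f: a_k = -1, -2, 2, -4, 10, -28, 84, -264, 858, -2860, …
g: a_k = 1, 0, -1/2, 0, 1/24, 0, -1/720, 0, 1/40320, 0, …
Sum ⇒ L₀ = lclm(L_f,L_g) in ℚ(x)⟨Dx⟩.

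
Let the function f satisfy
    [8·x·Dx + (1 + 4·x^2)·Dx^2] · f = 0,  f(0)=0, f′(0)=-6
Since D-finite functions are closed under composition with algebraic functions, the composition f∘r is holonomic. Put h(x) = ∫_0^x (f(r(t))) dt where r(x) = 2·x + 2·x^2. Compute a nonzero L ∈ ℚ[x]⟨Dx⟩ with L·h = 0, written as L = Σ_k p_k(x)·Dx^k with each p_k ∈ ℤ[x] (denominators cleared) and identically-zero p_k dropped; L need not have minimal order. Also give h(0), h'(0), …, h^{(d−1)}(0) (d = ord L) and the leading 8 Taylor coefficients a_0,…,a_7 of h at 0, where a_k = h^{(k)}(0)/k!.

L = (-2 + 32·x + 128·x^2 + 192·x^3 + 96·x^4)·Dx^2 + (1 + 2·x + 16·x^2 + 64·x^3 + 80·x^4 + 32·x^5)·Dx^3  (order 3).
h: a_k = 0, 0, -6, -4, 16, 192/5, -352/5, -3008/7, …
ICs: h(0) = 0, h′(0) = 0, h′′(0) = -12.

f: a_k = 0, -6, 0, 8, 0, -96/5, 0, 384/7, …
Substitute x→r, Dx→(1/r')Dx; clear ⇒ L₀.
h=∫h₀ ⇒ L = L₀·Dx.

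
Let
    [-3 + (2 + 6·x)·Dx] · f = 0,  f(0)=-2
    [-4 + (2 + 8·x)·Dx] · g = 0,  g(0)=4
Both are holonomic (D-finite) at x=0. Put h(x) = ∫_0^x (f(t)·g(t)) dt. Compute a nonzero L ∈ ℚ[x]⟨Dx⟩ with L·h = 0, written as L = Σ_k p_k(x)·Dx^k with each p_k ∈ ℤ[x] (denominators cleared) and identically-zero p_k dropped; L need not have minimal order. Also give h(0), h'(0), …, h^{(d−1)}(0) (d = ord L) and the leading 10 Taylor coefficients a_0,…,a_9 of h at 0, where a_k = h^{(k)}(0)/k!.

L = (-7 - 24·x)·Dx + (2 + 14·x + 24·x^2)·Dx^2  (order 2).
h: a_k = 0, -8, -14, 1/3, -7/8, 197/80, -1393/192, 19797/896, -141351/2048, 2703887/12288, …
ICs: h(0) = 0, h′(0) = -8.

f: a_k = -2, -3, 9/4, -27/8, 405/64, -1701/128, 15309/512, -72171/1024, 2814669/16384, -14073345/32768, …
g: a_k = 4, 8, -8, 16, -40, 112, -336, 1056, -3432, 11440, …
f·g: L₀ = L_f ⊗_s L_g, ord ≤ 1·1.
∫: right-multiply L₀ by Dx.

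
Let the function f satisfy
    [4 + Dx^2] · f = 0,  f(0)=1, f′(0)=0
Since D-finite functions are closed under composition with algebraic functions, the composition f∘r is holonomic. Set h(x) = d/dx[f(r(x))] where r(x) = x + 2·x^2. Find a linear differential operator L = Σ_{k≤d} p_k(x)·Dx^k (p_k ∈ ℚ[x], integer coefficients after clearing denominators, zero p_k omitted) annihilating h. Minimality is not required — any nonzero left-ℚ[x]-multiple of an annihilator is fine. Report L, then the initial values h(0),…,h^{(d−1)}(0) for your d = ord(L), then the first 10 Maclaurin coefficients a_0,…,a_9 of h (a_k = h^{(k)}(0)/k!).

f: a_k = 1, 0, -2, 0, 2/3, 0, -4/45, 0, 2/315, 0, …
Change of var in L_f (x↦r) gives L₀.
Differentiate: ansatz ord ≤ ord L₀ ⇒ L.
L = (52 + 64·x + 384·x^2 + 1024·x^3 + 1024·x^4) + (-12 - 48·x)·Dx + (1 + 8·x + 16·x^2)·Dx^2  (order 2).
h: a_k = 0, -4, -24, -88/3, 80/3, 1432/15, 2128/15, 13456/315, -4448/35, -584648/2835, …
ICs: h(0) = 0, h′(0) = -4.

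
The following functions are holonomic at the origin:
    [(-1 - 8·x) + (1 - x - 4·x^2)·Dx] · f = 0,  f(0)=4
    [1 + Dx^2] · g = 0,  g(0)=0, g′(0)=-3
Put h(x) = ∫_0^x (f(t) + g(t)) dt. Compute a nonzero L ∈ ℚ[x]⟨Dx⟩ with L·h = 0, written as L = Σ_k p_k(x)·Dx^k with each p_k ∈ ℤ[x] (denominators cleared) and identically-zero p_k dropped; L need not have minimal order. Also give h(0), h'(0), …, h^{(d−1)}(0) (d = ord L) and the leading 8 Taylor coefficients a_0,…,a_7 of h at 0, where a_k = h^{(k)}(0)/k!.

f: a_k = 4, 4, 20, 36, 116, 260, 724, 1764, …
g: a_k = 0, -3, 0, 1/2, 0, -1/40, 0, 1/1680, …
L₀ := lclm(L_f,L_g); ord L₀ ≤ 1+2.
h=∫h₀ ⇒ L = L₀·Dx.
L = (55 + 486·x + 553·x^2 + 1488·x^3 + 80·x^4 + 128·x^5)·Dx + (-11 - 11·x - 23·x^2 + 169·x^3 + 348·x^4 + 48·x^5 + 64·x^6)·Dx^2 + (55 + 486·x + 553·x^2 + 1488·x^3 + 80·x^4 + 128·x^5)·Dx^3 + (-11 - 11·x - 23·x^2 + 169·x^3 + 348·x^4 + 48·x^5 + 64·x^6)·Dx^4  (order 4).
h: a_k = 0, 4, 1/2, 20/3, 73/8, 116/5, 10399/240, 724/7, …
ICs: h(0) = 0, h′(0) = 4, h′′(0) = 1, h′′′(0) = 40.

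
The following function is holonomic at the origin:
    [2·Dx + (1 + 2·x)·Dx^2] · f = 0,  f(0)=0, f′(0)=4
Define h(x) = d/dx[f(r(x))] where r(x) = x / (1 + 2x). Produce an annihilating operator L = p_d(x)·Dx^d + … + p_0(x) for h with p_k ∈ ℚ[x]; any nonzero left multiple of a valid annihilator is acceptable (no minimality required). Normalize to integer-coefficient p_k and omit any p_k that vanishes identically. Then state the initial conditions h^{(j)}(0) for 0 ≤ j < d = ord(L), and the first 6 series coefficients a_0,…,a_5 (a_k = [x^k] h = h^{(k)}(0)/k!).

f: a_k = 0, 4, -4, 16/3, -8, 64/5, …
Substitute x→r, Dx→(1/r')Dx; clear ⇒ L₀.
Derive L from L₀ (diff closure).
L = (6 + 16·x) + (1 + 6·x + 8·x^2)·Dx  (order 1).
h: a_k = 4, -24, 112, -480, 1984, -8064, …
ICs: h(0) = 4.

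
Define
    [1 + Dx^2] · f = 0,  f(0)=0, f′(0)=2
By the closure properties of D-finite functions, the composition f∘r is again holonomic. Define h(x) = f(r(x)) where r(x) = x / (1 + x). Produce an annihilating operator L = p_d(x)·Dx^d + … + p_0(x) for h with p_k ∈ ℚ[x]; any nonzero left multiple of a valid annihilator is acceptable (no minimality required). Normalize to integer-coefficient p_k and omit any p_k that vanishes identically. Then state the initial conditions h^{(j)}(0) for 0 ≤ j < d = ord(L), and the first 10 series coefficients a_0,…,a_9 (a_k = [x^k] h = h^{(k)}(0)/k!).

f: a_k = 0, 2, 0, -1/3, 0, 1/60, 0, -1/2520, 0, 1/181440, …
f∘r: x↦r, Dx↦Dx/r' in L_f ⇒ L₀.
L = 1 + (2 + 6·x + 6·x^2 + 2·x^3)·Dx + (1 + 4·x + 6·x^2 + 4·x^3 + x^4)·Dx^2  (order 2).
h: a_k = 0, 2, -2, 5/3, -1, 1/60, 5/4, -6931/2520, 1591/360, -224179/36288, …
ICs: h(0) = 0, h′(0) = 2.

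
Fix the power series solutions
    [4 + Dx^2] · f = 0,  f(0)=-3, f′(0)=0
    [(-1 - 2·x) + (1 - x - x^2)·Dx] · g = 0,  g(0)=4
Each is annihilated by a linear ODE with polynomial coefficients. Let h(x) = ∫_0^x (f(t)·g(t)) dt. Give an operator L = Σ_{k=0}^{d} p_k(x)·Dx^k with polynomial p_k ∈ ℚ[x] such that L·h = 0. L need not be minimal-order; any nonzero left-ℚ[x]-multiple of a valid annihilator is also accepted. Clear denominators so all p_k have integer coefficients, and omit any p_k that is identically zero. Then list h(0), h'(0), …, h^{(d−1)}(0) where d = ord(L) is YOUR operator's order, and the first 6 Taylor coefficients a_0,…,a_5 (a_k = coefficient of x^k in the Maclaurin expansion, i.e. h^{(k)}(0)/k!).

f: a_k = -3, 0, 6, 0, -2, 0, …
g: a_k = 4, 4, 8, 12, 20, 32, …
L₀ := L_f ⊗_s L_g (sym. prod.), ord ≤ 2.
∫: right-multiply L₀ by Dx.
L = (-2 + 4·x + 4·x^2)·Dx + (2 + 4·x)·Dx^2 + (-1 + x + x^2)·Dx^3  (order 3).
h: a_k = 0, -12, -6, 0, -3, -4, …
ICs: h(0) = 0, h′(0) = -12, h′′(0) = -12.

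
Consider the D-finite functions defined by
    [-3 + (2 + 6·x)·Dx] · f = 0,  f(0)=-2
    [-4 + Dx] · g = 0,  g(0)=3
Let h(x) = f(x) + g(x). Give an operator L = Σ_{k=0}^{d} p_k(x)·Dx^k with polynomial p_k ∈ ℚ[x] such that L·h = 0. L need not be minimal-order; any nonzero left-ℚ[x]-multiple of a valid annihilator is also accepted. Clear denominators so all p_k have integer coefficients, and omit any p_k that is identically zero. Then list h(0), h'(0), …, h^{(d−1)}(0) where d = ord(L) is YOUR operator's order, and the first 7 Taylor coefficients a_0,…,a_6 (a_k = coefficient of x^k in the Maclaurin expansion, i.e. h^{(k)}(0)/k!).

L = (132 + 288·x) + (-73 - 384·x - 576·x^2)·Dx + (10 + 78·x + 144·x^2)·Dx^2  (order 2).
h: a_k = 1, 9, 105/4, 229/8, 2453/64, 7879/640, 360707/7680, …
ICs: h(0) = 1, h′(0) = 9.

f: a_k = -2, -3, 9/4, -27/8, 405/64, -1701/128, 15309/512, …
g: a_k = 3, 12, 24, 32, 32, 128/5, 256/15, …
f+g: L₀ = lclm(L_f,L_g), ord ≤ 1+1.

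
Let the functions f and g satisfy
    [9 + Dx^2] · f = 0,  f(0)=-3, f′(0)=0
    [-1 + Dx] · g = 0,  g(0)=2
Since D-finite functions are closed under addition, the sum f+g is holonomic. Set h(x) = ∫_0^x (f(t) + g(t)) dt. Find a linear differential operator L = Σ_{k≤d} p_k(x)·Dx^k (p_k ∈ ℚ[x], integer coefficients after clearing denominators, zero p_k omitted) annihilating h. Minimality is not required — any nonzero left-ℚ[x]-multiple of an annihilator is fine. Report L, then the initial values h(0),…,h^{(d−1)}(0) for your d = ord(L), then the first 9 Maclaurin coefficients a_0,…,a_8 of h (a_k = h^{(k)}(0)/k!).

f: a_k = -3, 0, 27/2, 0, -81/8, 0, 243/80, 0, -2187/4480, …
g: a_k = 2, 2, 1, 1/3, 1/12, 1/60, 1/360, 1/2520, 1/20160, …
Sum ⇒ L₀ = lclm(L_f,L_g) in ℚ(x)⟨Dx⟩.
∫: right-multiply L₀ by Dx.
L = -9·Dx + 9·Dx^2 - Dx^3 + Dx^4  (order 4).
h: a_k = 0, -1, 1, 29/6, 1/12, -241/120, 1/360, 2189/5040, 1/20160, …
ICs: h(0) = 0, h′(0) = -1, h′′(0) = 2, h′′′(0) = 29.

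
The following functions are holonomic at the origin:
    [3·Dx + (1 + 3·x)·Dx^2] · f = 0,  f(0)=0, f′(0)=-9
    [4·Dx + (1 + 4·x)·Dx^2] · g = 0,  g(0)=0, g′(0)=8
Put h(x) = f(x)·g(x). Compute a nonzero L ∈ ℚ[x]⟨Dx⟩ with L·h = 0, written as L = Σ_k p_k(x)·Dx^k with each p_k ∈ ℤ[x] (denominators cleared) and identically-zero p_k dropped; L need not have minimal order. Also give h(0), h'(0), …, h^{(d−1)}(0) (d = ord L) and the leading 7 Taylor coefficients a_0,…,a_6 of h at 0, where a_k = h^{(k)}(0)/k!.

f: a_k = 0, -9, 27/2, -27, 243/4, -729/5, 729/2, …
g: a_k = 0, 8, -16, 128/3, -128, 2048/5, -4096/3, …
Sym-product of L_f,L_g gives L₀ (≤ ord 4).
L = (600 + 4032·x + 6912·x^2)·Dx + (854 + 8808·x + 30240·x^2 + 34560·x^3)·Dx^2 + (172 + 2380·x + 12312·x^2 + 28224·x^3 + 24192·x^4)·Dx^3 + (7 + 122·x + 847·x^2 + 2928·x^3 + 5040·x^4 + 3456·x^5)·Dx^4  (order 4).
h: a_k = 0, 0, -72, 252, -816, 2646, -43524/5, …
ICs: h(0) = 0, h′(0) = 0, h′′(0) = -144, h′′′(0) = 1512.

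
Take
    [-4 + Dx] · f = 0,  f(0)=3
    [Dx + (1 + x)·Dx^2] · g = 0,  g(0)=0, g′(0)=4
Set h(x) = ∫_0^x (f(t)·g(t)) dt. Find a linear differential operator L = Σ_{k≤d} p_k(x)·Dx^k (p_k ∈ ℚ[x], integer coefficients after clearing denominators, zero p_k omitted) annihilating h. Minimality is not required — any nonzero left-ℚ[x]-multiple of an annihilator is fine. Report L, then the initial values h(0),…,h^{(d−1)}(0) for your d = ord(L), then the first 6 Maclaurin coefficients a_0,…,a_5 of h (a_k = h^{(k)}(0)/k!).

f: a_k = 3, 12, 24, 32, 32, 128/5, …
g: a_k = 0, 4, -2, 4/3, -1, 4/5, …
Product ⇒ symmetric product L₀, ord ≤ 2.
h=∫h₀ ⇒ L = L₀·Dx.
L = (12 + 16·x)·Dx + (-7 - 8·x)·Dx^2 + (1 + x)·Dx^3  (order 3).
h: a_k = 0, 0, 6, 14, 19, 93/5, …
ICs: h(0) = 0, h′(0) = 0, h′′(0) = 12.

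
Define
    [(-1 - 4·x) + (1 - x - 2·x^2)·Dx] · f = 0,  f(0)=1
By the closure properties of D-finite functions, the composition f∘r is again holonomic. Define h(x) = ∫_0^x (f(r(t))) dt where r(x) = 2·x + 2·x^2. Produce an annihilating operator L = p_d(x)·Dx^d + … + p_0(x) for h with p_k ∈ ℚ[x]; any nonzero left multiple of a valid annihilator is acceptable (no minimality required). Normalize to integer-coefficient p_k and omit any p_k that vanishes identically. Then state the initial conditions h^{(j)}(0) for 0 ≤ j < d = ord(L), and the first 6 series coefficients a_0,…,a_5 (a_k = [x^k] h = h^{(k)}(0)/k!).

L = (2 + 20·x + 48·x^2 + 32·x^3)·Dx + (-1 + 2·x + 10·x^2 + 16·x^3 + 8·x^4)·Dx^2  (order 2).
h: a_k = 0, 1, 1, 14/3, 16, 308/5, …
ICs: h(0) = 0, h′(0) = 1.

f: a_k = 1, 1, 3, 5, 11, 21, …
L₀ from L_f via x↦r, Dx↦r'^{-1}Dx.
h=∫₀ˣh₀: take L = L₀·Dx.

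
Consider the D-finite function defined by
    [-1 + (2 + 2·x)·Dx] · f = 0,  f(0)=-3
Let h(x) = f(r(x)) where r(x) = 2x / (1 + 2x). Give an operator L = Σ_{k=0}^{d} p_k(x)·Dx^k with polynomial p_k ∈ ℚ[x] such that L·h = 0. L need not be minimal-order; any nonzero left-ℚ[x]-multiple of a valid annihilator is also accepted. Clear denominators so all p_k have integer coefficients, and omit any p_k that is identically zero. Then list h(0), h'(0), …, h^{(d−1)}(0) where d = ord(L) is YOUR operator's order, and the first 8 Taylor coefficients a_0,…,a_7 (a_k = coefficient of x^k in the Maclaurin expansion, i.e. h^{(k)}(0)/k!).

f: a_k = -3, -3/2, 3/8, -3/16, 15/128, -21/256, 63/1024, -99/2048, …
Substitute x→r, Dx→(1/r')Dx; clear ⇒ L₀.
L = -1 + (1 + 6·x + 8·x^2)·Dx  (order 1).
h: a_k = -3, -3, 15/2, -39/2, 423/8, -1197/8, 7059/16, -21615/16, …
ICs: h(0) = -3.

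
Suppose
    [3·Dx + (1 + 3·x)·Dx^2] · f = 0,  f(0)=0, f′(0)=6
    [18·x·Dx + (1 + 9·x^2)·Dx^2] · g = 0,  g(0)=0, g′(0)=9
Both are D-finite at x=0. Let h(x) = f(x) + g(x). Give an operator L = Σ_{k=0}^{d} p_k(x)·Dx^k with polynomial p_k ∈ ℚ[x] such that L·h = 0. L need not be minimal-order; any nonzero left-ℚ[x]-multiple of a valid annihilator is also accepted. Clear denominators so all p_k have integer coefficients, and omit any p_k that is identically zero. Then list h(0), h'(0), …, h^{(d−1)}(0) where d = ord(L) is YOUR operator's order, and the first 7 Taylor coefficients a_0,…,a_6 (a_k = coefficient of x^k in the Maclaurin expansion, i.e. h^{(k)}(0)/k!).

f: a_k = 0, 6, -9, 18, -81/2, 486/5, -243, …
g: a_k = 0, 9, 0, -27, 0, 729/5, 0, …
Sum ⇒ L₀ = lclm(L_f,L_g) in ℚ(x)⟨Dx⟩.
L = (-18 - 162·x + 486·x^2 + 486·x^3)·Dx + (-12 - 36·x + 972·x^3 + 972·x^4)·Dx^2 + (-1 + 3·x + 18·x^2 + 54·x^3 + 243·x^4 + 243·x^5)·Dx^3  (order 3).
h: a_k = 0, 15, -9, -9, -81/2, 243, -243, …
ICs: h(0) = 0, h′(0) = 15, h′′(0) = -18.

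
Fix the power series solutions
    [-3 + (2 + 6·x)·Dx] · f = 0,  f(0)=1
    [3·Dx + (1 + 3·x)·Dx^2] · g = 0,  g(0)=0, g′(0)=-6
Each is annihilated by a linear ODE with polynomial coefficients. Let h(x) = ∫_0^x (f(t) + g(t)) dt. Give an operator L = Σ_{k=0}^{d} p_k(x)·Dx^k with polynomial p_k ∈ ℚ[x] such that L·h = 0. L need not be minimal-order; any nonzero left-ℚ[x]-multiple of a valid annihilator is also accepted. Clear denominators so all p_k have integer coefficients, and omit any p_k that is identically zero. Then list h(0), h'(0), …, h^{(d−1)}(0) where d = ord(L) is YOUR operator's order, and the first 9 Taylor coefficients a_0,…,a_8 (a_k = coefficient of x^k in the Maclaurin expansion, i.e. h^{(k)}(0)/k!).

f: a_k = 1, 3/2, -9/8, 27/16, -405/128, 1701/256, -15309/1024, 72171/2048, -2814669/32768, …
g: a_k = 0, -6, 9, -18, 81/2, -486/5, 243, -4374/7, 6561/4, …
Sum ⇒ L₀ = lclm(L_f,L_g) in ℚ(x)⟨Dx⟩.
h=∫₀ˣh₀: take L = L₀·Dx.
L = 9·Dx^2 + (15 + 45·x)·Dx^3 + (2 + 12·x + 18·x^2)·Dx^4  (order 4).
h: a_k = 0, 1, -9/4, 21/8, -261/64, 4779/640, -38637/2560, 233523/7168, -8452755/114688, …
ICs: h(0) = 0, h′(0) = 1, h′′(0) = -9/2, h′′′(0) = 63/4.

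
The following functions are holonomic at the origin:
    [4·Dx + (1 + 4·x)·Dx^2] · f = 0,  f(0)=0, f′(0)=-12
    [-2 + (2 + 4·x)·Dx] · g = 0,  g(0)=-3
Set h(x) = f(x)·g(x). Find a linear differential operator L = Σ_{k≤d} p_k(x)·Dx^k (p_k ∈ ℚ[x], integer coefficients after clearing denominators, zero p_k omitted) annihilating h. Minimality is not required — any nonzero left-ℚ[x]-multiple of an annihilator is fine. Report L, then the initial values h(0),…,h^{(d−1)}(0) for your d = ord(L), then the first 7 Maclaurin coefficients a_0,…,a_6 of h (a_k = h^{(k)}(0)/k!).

L = (-1 + 4·x) + (2 + 4·x)·Dx + (1 + 8·x + 20·x^2 + 16·x^3)·Dx^2  (order 2).
h: a_k = 0, 36, -36, 102, -330, 11127/10, -38403/10, …
ICs: h(0) = 0, h′(0) = 36.

f: a_k = 0, -12, 24, -64, 192, -3072/5, 2048, …
g: a_k = -3, -3, 3/2, -3/2, 15/8, -21/8, 63/16, …
Sym-product of L_f,L_g gives L₀ (≤ ord 2).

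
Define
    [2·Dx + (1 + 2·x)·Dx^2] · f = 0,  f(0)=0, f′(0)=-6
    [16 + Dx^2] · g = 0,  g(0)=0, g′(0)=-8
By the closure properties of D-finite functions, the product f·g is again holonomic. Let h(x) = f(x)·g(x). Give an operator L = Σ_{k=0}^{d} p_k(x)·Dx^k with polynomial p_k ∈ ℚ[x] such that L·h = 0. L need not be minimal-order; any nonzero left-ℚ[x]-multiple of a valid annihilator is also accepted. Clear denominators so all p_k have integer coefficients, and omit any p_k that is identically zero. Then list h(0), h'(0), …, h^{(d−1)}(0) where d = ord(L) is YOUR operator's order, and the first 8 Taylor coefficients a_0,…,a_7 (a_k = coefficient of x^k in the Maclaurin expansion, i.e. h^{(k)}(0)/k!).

L = (2688 + 27648·x + 93184·x^2 + 131072·x^3 + 65536·x^4) + (896 + 5888·x + 12288·x^2 + 8192·x^3)·Dx + (408 + 3712·x + 11904·x^2 + 16384·x^3 + 8192·x^4)·Dx^2 + (56 + 368·x + 768·x^2 + 512·x^3)·Dx^3 + (15 + 124·x + 380·x^2 + 512·x^3 + 256·x^4)·Dx^4  (order 4).
h: a_k = 0, 0, 48, -48, -64, 32, 256/3, -512/5, …
ICs: h(0) = 0, h′(0) = 0, h′′(0) = 96, h′′′(0) = -288.

f: a_k = 0, -6, 6, -8, 12, -96/5, 32, -384/7, …
g: a_k = 0, -8, 0, 64/3, 0, -256/15, 0, 2048/315, …
f·g: L₀ = L_f ⊗_s L_g, ord ≤ 2·2.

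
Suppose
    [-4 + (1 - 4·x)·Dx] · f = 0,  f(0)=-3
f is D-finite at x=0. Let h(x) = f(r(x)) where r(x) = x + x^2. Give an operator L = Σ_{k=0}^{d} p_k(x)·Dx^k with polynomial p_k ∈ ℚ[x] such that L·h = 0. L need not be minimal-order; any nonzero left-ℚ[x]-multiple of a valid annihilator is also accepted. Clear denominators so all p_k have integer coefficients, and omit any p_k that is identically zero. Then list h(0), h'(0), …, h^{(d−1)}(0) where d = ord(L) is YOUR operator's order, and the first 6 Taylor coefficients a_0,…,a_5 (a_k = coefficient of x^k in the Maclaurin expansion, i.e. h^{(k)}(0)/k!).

L = (4 + 8·x) + (-1 + 4·x + 4·x^2)·Dx  (order 1).
h: a_k = -3, -12, -60, -288, -1392, -6720, …
ICs: h(0) = -3.

f: a_k = -3, -12, -48, -192, -768, -3072, …
Substitute x→r, Dx→(1/r')Dx; clear ⇒ L₀.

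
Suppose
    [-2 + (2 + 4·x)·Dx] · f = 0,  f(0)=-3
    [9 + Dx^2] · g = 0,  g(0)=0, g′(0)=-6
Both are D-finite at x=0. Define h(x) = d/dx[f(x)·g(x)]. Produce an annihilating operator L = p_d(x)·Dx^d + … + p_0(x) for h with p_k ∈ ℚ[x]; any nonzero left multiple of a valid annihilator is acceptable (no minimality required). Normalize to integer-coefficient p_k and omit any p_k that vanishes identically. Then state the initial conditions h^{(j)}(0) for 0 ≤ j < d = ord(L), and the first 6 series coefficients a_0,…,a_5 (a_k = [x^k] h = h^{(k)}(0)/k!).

f: a_k = -3, -3, 3/2, -3/2, 15/8, -21/8, …
g: a_k = 0, -6, 0, 9, 0, -81/20, …
Sym-product of L_f,L_g gives L₀ (≤ ord 2).
Differentiate: ansatz ord ≤ ord L₀ ⇒ L.
L = (14 + 84·x + 192·x^2 + 216·x^3 + 108·x^4) + (-1 - 8·x - 18·x^2 - 12·x^3)·Dx + (1 + 7·x + 19·x^2 + 24·x^3 + 12·x^4)·Dx^2  (order 2).
h: a_k = 18, 36, -108, -72, 72, 432/5, …
ICs: h(0) = 18, h′(0) = 36.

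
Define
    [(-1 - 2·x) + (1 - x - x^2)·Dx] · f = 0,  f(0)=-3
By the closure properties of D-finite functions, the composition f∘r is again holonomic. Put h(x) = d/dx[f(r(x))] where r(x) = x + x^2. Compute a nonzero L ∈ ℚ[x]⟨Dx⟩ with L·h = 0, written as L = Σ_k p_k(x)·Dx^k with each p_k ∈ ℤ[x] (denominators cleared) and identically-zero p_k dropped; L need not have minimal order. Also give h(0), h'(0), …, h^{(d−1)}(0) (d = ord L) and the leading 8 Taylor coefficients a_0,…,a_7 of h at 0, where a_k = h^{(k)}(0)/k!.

L = (6 + 24·x + 48·x^2 + 68·x^3 + 84·x^4 + 60·x^5 + 20·x^6) + (-1 - 3·x + 12·x^3 + 25·x^4 + 24·x^5 + 14·x^6 + 4·x^7)·Dx  (order 1).
h: a_k = -3, -18, -63, -192, -555, -1548, -4179, -11064, …
ICs: h(0) = -3.

f: a_k = -3, -3, -6, -9, -15, -24, -39, -63, …
f∘r: x↦r, Dx↦Dx/r' in L_f ⇒ L₀.
h=h₀': d/dx-closure on L₀ ⇒ L.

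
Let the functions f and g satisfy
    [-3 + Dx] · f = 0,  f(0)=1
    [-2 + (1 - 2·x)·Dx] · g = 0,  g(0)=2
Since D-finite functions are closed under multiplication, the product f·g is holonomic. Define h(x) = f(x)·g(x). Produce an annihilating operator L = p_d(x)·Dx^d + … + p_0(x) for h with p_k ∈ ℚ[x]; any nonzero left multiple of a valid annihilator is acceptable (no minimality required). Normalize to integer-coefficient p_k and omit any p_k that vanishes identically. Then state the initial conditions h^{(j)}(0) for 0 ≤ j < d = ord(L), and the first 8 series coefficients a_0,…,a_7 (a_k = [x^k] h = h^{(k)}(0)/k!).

L = (5 - 6·x) + (-1 + 2·x)·Dx  (order 1).
h: a_k = 2, 10, 29, 67, 563/4, 5711/20, 4585/8, 321193/280, …
ICs: h(0) = 2.

f: a_k = 1, 3, 9/2, 9/2, 27/8, 81/40, 81/80, 243/560, …
g: a_k = 2, 4, 8, 16, 32, 64, 128, 256, …
L₀ := L_f ⊗_s L_g (sym. prod.), ord ≤ 1.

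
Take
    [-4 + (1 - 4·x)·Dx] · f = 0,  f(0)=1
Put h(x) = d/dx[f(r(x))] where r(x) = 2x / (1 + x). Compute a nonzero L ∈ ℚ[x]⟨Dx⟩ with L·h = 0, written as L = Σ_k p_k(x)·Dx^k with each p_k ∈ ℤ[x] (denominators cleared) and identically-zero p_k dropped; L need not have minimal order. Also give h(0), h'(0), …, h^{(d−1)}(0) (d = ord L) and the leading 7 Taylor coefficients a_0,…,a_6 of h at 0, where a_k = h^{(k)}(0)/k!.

L = 14 + (-1 + 7·x)·Dx  (order 1).
h: a_k = 8, 112, 1176, 10976, 96040, 806736, 6588344, …
ICs: h(0) = 8.

f: a_k = 1, 4, 16, 64, 256, 1024, 4096, …
h₀=f(r): pull back L_f along r ⇒ L₀.
h=h₀': d/dx-closure on L₀ ⇒ L.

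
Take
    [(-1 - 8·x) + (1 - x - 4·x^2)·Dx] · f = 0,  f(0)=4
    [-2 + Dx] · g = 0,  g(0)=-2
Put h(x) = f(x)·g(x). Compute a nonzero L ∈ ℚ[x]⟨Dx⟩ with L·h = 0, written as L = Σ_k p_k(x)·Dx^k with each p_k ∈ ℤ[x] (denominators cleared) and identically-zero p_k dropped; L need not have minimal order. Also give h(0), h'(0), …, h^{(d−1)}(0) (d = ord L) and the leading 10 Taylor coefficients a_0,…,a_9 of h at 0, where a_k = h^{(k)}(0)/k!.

f: a_k = 4, 4, 20, 36, 116, 260, 724, 1764, 4660, 11716, …
g: a_k = -2, -4, -4, -8/3, -4/3, -8/15, -8/45, -16/315, -4/315, -8/2835, …
Sym-product of L_f,L_g gives L₀ (≤ ord 1).
L = (3 + 6·x - 8·x^2) + (-1 + x + 4·x^2)·Dx  (order 1).
h: a_k = -8, -24, -72, -536/3, -472, -5944/5, -138488/45, -274152/35, -2115016/105, -145930712/2835, …
ICs: h(0) = -8.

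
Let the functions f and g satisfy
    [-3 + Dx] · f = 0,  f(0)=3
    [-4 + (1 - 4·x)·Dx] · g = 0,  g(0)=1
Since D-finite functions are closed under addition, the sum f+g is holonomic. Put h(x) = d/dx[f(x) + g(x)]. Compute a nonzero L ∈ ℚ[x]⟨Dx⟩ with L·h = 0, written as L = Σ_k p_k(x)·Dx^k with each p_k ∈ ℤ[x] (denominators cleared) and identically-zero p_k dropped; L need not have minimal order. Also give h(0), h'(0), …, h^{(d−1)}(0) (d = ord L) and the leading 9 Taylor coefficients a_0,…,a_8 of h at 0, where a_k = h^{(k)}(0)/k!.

L = (216 + 288·x) + (-87 - 72·x + 144·x^2)·Dx + (5 - 8·x - 48·x^2)·Dx^2  (order 2).
h: a_k = 13, 59, 465/2, 2129/2, 41203/8, 983769/40, 9175769/80, 293603467/560, 10569652641/4480, …
ICs: h(0) = 13, h′(0) = 59.

f: a_k = 3, 9, 27/2, 27/2, 81/8, 243/40, 243/80, 729/560, 2187/4480, …
g: a_k = 1, 4, 16, 64, 256, 1024, 4096, 16384, 65536, …
h₀=f+g: left-lcm gives L₀, ord ≤ 2.
Derive L from L₀ (diff closure).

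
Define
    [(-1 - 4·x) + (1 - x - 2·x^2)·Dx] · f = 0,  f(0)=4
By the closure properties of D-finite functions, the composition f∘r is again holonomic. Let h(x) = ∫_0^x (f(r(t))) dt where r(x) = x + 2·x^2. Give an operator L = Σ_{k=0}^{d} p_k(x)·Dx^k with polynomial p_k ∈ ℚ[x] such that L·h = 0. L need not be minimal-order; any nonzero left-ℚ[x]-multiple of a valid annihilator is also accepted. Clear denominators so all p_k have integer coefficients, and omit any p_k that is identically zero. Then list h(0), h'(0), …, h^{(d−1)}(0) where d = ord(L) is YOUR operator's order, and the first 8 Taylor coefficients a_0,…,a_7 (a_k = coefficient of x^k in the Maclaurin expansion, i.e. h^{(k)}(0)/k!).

L = (1 + 8·x + 24·x^2 + 32·x^3)·Dx + (-1 + x + 4·x^2 + 8·x^3 + 8·x^4)·Dx^2  (order 2).
h: a_k = 0, 4, 2, 20/3, 17, 212/5, 338/3, 2228/7, …
ICs: h(0) = 0, h′(0) = 4.

f: a_k = 4, 4, 12, 20, 44, 84, 172, 340, …
Substitute x→r, Dx→(1/r')Dx; clear ⇒ L₀.
h=∫h₀ ⇒ L = L₀·Dx.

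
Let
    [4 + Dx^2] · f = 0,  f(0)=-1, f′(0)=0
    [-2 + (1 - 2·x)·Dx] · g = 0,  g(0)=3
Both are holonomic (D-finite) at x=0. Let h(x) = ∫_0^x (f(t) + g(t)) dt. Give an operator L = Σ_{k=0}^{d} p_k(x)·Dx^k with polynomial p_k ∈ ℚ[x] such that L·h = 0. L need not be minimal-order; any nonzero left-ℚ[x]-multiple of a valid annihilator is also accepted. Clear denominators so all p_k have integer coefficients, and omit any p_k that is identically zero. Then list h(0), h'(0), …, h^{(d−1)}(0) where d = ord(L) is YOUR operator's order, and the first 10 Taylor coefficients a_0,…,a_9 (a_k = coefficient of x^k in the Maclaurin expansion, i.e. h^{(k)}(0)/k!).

L = (-56 + 32·x - 32·x^2)·Dx + (12 - 40·x + 48·x^2 - 32·x^3)·Dx^2 + (-14 + 8·x - 8·x^2)·Dx^3 + (3 - 10·x + 12·x^2 - 8·x^3)·Dx^4  (order 4).
h: a_k = 0, 2, 3, 14/3, 6, 142/15, 16, 8644/315, 48, 241918/2835, …
ICs: h(0) = 0, h′(0) = 2, h′′(0) = 6, h′′′(0) = 28.

f: a_k = -1, 0, 2, 0, -2/3, 0, 4/45, 0, -2/315, 0, …
g: a_k = 3, 6, 12, 24, 48, 96, 192, 384, 768, 1536, …
h₀=f+g: left-lcm gives L₀, ord ≤ 3.
h=∫h₀ ⇒ L = L₀·Dx.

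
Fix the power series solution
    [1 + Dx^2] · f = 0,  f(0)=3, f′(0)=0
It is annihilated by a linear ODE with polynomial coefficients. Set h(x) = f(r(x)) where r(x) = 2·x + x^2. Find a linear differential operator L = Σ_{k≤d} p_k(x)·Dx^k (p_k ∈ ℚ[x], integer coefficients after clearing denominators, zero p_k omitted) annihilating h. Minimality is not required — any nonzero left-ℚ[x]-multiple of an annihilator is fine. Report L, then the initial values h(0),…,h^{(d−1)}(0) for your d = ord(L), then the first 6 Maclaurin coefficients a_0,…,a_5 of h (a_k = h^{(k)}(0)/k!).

f: a_k = 3, 0, -3/2, 0, 1/8, 0, …
Substitute x→r, Dx→(1/r')Dx; clear ⇒ L₀.
L = (4 + 12·x + 12·x^2 + 4·x^3) - Dx + (1 + x)·Dx^2  (order 2).
h: a_k = 3, 0, -6, -6, 1/2, 4, …
ICs: h(0) = 3, h′(0) = 0.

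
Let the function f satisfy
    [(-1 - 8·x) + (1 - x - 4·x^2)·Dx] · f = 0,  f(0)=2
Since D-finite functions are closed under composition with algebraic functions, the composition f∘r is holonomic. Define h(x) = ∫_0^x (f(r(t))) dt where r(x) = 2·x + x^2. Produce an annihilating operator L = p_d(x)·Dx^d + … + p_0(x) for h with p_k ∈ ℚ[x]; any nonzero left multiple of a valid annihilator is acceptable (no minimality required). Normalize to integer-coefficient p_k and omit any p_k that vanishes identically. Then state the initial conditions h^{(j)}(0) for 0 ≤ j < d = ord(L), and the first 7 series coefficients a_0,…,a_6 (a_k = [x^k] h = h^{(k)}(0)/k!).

f: a_k = 2, 2, 10, 18, 58, 130, 362, …
h₀=f(r): pull back L_f along r ⇒ L₀.
h=∫h₀ ⇒ L = L₀·Dx.
L = (2 + 34·x + 48·x^2 + 16·x^3)·Dx + (-1 + 2·x + 17·x^2 + 16·x^3 + 4·x^4)·Dx^2  (order 2).
h: a_k = 0, 2, 2, 14, 46, 1154/5, 3062/3, …
ICs: h(0) = 0, h′(0) = 2.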